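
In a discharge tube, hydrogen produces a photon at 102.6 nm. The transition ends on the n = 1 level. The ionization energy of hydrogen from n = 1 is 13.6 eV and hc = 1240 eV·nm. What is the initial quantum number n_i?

n_i = 3

The photon energy is ΔE = hc/λ = 1240 / 102.6 = 12.09 eV.
With Z = 1, ΔE = 13.60 × (1/n_f² − 1/n_i²), so 1/n_f² − 1/n_i² = 0.8887.
With n_f = 1: 1/n_i² = 1/1 − 0.8887 = 0.1113, so n_i ≈ 3.00.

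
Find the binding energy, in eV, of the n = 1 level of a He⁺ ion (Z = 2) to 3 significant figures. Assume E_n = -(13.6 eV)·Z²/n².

54.4 eV

E_n = −13.6 Z²/n² = −54.40/n² eV for Z = 2.
E_1 = −54.40/1 = −54.4 eV, so ionization (to E = 0) requires 54.4 eV.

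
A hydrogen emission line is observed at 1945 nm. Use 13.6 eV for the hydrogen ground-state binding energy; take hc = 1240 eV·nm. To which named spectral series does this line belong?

ΔE = 1240/1945 = 0.6375 eV.
This matches 13.6 × (1/4² − 1/8²), so n_f = 4: the Brackett series.

Brackett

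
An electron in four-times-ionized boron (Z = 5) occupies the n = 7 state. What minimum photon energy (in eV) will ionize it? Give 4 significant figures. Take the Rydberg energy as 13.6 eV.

E_n = −13.6 Z²/n² = −340.0/n² eV for Z = 5.
E_7 = −340.0/49 = −6.939 eV, so ionization (to E = 0) requires 6.939 eV.

6.939 eV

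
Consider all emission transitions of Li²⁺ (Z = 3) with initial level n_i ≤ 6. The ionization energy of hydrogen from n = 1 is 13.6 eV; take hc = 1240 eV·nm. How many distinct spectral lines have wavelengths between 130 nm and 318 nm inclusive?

Enumerate all n_i → n_f pairs with 1 ≤ n_f < n_i ≤ 6 and compute λ = 1240 / [13.6·9·(1/n_f² − 1/n_i²)].
Lines falling in [130, 318] nm: 5→3 (142.5 nm), 4→3 (208.4 nm), 6→4 (291.8 nm).

3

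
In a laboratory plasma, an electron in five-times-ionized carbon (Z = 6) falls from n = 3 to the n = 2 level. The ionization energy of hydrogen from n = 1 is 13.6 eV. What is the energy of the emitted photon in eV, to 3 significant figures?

68.0 eV

The Bohr energies scale as Z², so for Z = 6: E_n = −489.6/n² eV.
E_3 = −489.6/9 = −54.40 eV and E_2 = −489.6/4 = −122.4 eV.
The photon energy is |E_3 − E_2| = 68.0 eV.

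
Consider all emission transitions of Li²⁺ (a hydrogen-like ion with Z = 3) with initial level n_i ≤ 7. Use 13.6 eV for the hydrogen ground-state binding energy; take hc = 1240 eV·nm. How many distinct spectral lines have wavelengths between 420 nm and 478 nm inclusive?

Enumerate all n_i → n_f pairs with 1 ≤ n_f < n_i ≤ 7 and compute λ = 1240 / [13.6·9·(1/n_f² − 1/n_i²)].
Lines falling in [420, 478] nm: 5→4 (450.3 nm).

1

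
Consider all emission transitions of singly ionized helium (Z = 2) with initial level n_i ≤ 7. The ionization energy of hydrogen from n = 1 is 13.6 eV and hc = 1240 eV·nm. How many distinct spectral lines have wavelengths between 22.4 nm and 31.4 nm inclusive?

6

Enumerate all n_i → n_f pairs with 1 ≤ n_f < n_i ≤ 7 and compute λ = 1240 / [13.6·4·(1/n_f² − 1/n_i²)].
Lines falling in [22.4, 31.4] nm: 7→1 (23.27 nm), 6→1 (23.45 nm), 5→1 (23.74 nm), 4→1 (24.31 nm), 3→1 (25.64 nm), 2→1 (30.39 nm).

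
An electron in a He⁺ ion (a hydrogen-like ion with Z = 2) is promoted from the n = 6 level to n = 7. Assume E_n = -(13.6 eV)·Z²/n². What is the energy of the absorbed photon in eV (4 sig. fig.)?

0.4009 eV

The Bohr energies scale as Z², so for Z = 2: E_n = −54.40/n² eV.
E_7 = −54.40/49 = −1.110 eV and E_6 = −54.40/36 = −1.511 eV.
The photon energy is |E_7 − E_6| = 0.4009 eV.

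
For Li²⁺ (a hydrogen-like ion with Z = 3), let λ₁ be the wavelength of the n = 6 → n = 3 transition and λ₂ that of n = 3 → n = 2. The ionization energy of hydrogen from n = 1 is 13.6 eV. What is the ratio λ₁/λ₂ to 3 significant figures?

λ ∝ 1/ΔE ∝ 1/(1/n_f² − 1/n_i²), and the Z² and hc factors cancel in the ratio.
λ₁/λ₂ = (1/2² − 1/3²)/(1/3² − 1/6²) = 0.1389/0.08333 = 1.67.

1.67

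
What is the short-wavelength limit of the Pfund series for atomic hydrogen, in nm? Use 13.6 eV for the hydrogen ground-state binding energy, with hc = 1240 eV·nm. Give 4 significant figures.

2279 nm

The Pfund series has lower level n_f = 5; the series limit corresponds to n_i → ∞.
ΔE_max = 13.6 × 1 / 5² = 0.5440 eV.
λ_min = 1240 / 0.5440 = 2279 nm.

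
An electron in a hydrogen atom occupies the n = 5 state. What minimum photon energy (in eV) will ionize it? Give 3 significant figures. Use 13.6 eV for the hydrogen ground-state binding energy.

E_5 = −13.60/25 = −0.544 eV, so ionization (to E = 0) requires 0.544 eV.

0.544 eV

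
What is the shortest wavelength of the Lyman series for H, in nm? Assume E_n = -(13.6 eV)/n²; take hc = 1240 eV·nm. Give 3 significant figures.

The Lyman series has lower level n_f = 1; the series limit corresponds to n_i → ∞.
ΔE_max = 13.6 × 1 / 1² = 13.60 eV.
λ_min = 1240 / 13.60 = 91.2 nm.

91.2 nm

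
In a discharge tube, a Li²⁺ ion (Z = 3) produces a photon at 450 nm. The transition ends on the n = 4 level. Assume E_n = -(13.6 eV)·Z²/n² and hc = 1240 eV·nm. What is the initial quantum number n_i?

n_i = 5

The photon energy is ΔE = hc/λ = 1240 / 450 = 2.756 eV.
With Z = 3, ΔE = 122.4 × (1/n_f² − 1/n_i²), so 1/n_f² − 1/n_i² = 0.02251.
With n_f = 4: 1/n_i² = 1/16 − 0.02251 = 0.03999, so n_i ≈ 5.00.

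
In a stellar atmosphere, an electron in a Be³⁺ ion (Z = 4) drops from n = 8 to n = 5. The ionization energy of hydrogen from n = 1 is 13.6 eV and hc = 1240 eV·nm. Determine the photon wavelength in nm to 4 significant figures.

233.8 nm

For Z = 4 the level energies scale as Z², so the effective Rydberg energy is 13.6 × 16 = 217.6 eV.
ΔE = 217.6 × (1/5² − 1/8²) = 217.6 × 0.02438 = 5.304 eV.
λ = hc/ΔE = 1240 / 5.304 = 233.8 nm.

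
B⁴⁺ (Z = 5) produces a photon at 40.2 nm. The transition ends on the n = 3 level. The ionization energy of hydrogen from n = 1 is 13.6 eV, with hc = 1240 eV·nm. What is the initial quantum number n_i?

n_i = 7

The photon energy is ΔE = hc/λ = 1240 / 40.2 = 30.85 eV.
With Z = 5, ΔE = 340.0 × (1/n_f² − 1/n_i²), so 1/n_f² − 1/n_i² = 0.09072.
With n_f = 3: 1/n_i² = 1/9 − 0.09072 = 0.02039, so n_i ≈ 7.00.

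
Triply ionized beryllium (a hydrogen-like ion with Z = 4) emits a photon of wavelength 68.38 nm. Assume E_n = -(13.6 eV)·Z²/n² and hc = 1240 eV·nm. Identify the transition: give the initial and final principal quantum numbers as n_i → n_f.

n_i = 6, n_f = 3

The photon energy is ΔE = hc/λ = 1240 / 68.38 = 18.13 eV.
With Z = 4, ΔE = 217.6 × (1/n_f² − 1/n_i²), so 1/n_f² − 1/n_i² = 0.08334.
Trying n_f = 3 gives 1/n_i² = 0.02777, i.e. n_i ≈ 6; this pair matches.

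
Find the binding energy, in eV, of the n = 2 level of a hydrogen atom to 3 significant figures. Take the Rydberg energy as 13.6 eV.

E_2 = −13.60/4 = −3.40 eV, so ionization (to E = 0) requires 3.40 eV.

3.40 eV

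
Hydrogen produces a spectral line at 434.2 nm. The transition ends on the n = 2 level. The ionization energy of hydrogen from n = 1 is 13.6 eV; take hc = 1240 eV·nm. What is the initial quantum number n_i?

The photon energy is ΔE = hc/λ = 1240 / 434.2 = 2.856 eV.
With Z = 1, ΔE = 13.60 × (1/n_f² − 1/n_i²), so 1/n_f² − 1/n_i² = 0.2100.
With n_f = 2: 1/n_i² = 1/4 − 0.2100 = 0.04001, so n_i ≈ 5.00.

n_i = 5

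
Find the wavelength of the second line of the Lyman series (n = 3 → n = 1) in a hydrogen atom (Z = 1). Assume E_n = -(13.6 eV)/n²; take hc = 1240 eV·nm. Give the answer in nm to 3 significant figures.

103 nm

The Lyman series terminates on n_f = 1; the second line has n_i = 1+2 = 3.
ΔE = 13.60 × (1/1² − 1/3²) = 12.09 eV.
λ = 1240 / 12.09 = 103 nm.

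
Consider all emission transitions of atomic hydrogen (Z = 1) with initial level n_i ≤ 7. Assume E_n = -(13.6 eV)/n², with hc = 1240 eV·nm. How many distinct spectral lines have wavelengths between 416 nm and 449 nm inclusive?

1

Enumerate all n_i → n_f pairs with 1 ≤ n_f < n_i ≤ 7 and compute λ = 1240 / [13.6·1·(1/n_f² − 1/n_i²)].
Lines falling in [416, 449] nm: 5→2 (434.2 nm).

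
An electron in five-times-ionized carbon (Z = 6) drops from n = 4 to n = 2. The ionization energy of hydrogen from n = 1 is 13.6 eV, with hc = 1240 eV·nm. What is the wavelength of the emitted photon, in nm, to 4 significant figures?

For Z = 6 the level energies scale as Z², so the effective Rydberg energy is 13.6 × 36 = 489.6 eV.
ΔE = 489.6 × (1/2² − 1/4²) = 489.6 × 0.1875 = 91.80 eV.
λ = hc/ΔE = 1240 / 91.80 = 13.51 nm.

13.51 nm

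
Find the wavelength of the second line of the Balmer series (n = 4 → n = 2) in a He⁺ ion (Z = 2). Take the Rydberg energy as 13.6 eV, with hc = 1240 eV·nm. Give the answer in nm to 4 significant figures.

The Balmer series terminates on n_f = 2; the second line has n_i = 2+2 = 4.
ΔE = 54.40 × (1/2² − 1/4²) = 10.20 eV.
λ = 1240 / 10.20 = 121.6 nm.

121.6 nm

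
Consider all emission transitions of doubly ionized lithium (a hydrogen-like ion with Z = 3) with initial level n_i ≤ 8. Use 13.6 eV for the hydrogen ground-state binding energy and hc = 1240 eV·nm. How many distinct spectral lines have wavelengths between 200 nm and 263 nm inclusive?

3

Enumerate all n_i → n_f pairs with 1 ≤ n_f < n_i ≤ 8 and compute λ = 1240 / [13.6·9·(1/n_f² − 1/n_i²)].
Lines falling in [200, 263] nm: 4→3 (208.4 nm), 8→4 (216.1 nm), 7→4 (240.7 nm).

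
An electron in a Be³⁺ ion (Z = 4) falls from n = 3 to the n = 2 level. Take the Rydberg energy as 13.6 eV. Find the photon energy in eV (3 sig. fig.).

The Bohr energies scale as Z², so for Z = 4: E_n = −217.6/n² eV.
E_3 = −217.6/9 = −24.18 eV and E_2 = −217.6/4 = −54.40 eV.
The photon energy is |E_3 − E_2| = 30.2 eV.

30.2 eV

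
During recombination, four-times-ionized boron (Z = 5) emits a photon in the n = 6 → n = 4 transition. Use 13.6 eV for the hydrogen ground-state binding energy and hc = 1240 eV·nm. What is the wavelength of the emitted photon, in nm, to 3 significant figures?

For Z = 5 the level energies scale as Z², so the effective Rydberg energy is 13.6 × 25 = 340.0 eV.
ΔE = 340.0 × (1/4² − 1/6²) = 340.0 × 0.03472 = 11.81 eV.
λ = hc/ΔE = 1240 / 11.81 = 105 nm.

105 nm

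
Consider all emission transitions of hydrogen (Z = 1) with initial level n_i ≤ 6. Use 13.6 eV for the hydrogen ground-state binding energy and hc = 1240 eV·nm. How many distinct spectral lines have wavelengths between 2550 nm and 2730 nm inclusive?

Enumerate all n_i → n_f pairs with 1 ≤ n_f < n_i ≤ 6 and compute λ = 1240 / [13.6·1·(1/n_f² − 1/n_i²)].
Lines falling in [2550, 2730] nm: 6→4 (2626 nm).

1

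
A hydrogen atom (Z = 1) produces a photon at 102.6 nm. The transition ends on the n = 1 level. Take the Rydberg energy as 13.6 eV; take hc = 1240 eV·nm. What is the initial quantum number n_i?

The photon energy is ΔE = hc/λ = 1240 / 102.6 = 12.09 eV.
With Z = 1, ΔE = 13.60 × (1/n_f² − 1/n_i²), so 1/n_f² − 1/n_i² = 0.8887.
With n_f = 1: 1/n_i² = 1/1 − 0.8887 = 0.1113, so n_i ≈ 3.00.

n_i = 3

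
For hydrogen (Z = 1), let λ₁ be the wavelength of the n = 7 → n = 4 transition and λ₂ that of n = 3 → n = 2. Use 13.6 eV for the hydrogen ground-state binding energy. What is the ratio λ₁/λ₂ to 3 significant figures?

λ ∝ 1/ΔE ∝ 1/(1/n_f² − 1/n_i²), and the Z² and hc factors cancel in the ratio.
λ₁/λ₂ = (1/2² − 1/3²)/(1/4² − 1/7²) = 0.1389/0.04209 = 3.30.

3.30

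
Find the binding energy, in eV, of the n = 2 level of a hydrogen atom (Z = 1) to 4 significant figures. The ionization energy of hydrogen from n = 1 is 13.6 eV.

3.400 eV

E_2 = −13.60/4 = −3.400 eV, so ionization (to E = 0) requires 3.400 eV.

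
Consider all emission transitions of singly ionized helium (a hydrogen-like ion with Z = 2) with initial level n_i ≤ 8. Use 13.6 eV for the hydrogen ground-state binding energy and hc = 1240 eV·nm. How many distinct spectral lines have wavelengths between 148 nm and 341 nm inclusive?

5

Enumerate all n_i → n_f pairs with 1 ≤ n_f < n_i ≤ 8 and compute λ = 1240 / [13.6·4·(1/n_f² − 1/n_i²)].
Lines falling in [148, 341] nm: 3→2 (164.1 nm), 8→3 (238.7 nm), 7→3 (251.3 nm), 6→3 (273.5 nm), 5→3 (320.5 nm).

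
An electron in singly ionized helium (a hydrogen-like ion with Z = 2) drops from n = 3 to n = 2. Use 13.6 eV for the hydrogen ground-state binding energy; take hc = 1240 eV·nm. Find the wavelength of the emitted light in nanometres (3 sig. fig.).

For Z = 2 the level energies scale as Z², so the effective Rydberg energy is 13.6 × 4 = 54.40 eV.
ΔE = 54.40 × (1/2² − 1/3²) = 54.40 × 0.1389 = 7.556 eV.
λ = hc/ΔE = 1240 / 7.556 = 164 nm.

164 nm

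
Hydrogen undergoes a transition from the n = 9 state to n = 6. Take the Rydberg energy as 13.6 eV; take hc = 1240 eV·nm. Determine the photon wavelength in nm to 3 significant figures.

5910 nm

ΔE = 13.60 × (1/6² − 1/9²) = 13.60 × 0.01543 = 0.2099 eV.
λ = hc/ΔE = 1240 / 0.2099 = 5910 nm.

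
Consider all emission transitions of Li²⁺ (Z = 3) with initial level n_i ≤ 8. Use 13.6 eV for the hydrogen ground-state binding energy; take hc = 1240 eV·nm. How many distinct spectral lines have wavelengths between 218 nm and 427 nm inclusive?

3

Enumerate all n_i → n_f pairs with 1 ≤ n_f < n_i ≤ 8 and compute λ = 1240 / [13.6·9·(1/n_f² − 1/n_i²)].
Lines falling in [218, 427] nm: 7→4 (240.7 nm), 6→4 (291.8 nm), 8→5 (415.6 nm).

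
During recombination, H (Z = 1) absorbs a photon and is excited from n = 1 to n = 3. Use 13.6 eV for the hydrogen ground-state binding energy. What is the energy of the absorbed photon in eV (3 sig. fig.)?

E_3 = −13.60/9 = −1.511 eV and E_1 = −13.60/1 = −13.60 eV.
The photon energy is |E_3 − E_1| = 12.1 eV.

12.1 eV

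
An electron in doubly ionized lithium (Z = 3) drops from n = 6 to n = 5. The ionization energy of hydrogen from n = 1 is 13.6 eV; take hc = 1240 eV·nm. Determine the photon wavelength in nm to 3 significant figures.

For Z = 3 the level energies scale as Z², so the effective Rydberg energy is 13.6 × 9 = 122.4 eV.
ΔE = 122.4 × (1/5² − 1/6²) = 122.4 × 0.01222 = 1.496 eV.
λ = hc/ΔE = 1240 / 1.496 = 829 nm.

829 nm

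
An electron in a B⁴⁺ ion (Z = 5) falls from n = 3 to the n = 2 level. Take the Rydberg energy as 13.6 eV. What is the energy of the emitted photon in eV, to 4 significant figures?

The Bohr energies scale as Z², so for Z = 5: E_n = −340.0/n² eV.
E_3 = −340.0/9 = −37.78 eV and E_2 = −340.0/4 = −85.00 eV.
The photon energy is |E_3 − E_2| = 47.22 eV.

47.22 eV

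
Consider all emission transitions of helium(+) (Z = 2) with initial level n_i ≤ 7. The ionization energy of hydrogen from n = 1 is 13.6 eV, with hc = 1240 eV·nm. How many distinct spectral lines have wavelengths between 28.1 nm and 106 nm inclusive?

3

Enumerate all n_i → n_f pairs with 1 ≤ n_f < n_i ≤ 7 and compute λ = 1240 / [13.6·4·(1/n_f² − 1/n_i²)].
Lines falling in [28.1, 106] nm: 2→1 (30.39 nm), 7→2 (99.28 nm), 6→2 (102.6 nm).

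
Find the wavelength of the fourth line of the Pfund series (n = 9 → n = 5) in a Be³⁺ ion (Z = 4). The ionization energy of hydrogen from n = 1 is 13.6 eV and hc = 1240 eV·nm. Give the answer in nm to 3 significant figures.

206 nm

The Pfund series terminates on n_f = 5; the fourth line has n_i = 5+4 = 9.
ΔE = 217.6 × (1/5² − 1/9²) = 6.018 eV.
λ = 1240 / 6.018 = 206 nm.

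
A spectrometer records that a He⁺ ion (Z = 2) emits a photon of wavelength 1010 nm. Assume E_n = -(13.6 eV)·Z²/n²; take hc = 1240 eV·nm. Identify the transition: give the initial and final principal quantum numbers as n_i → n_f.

n_i = 5, n_f = 4

The photon energy is ΔE = hc/λ = 1240 / 1010 = 1.228 eV.
With Z = 2, ΔE = 54.40 × (1/n_f² − 1/n_i²), so 1/n_f² − 1/n_i² = 0.02257.
Trying n_f = 4 gives 1/n_i² = 0.03993, i.e. n_i ≈ 5; this pair matches.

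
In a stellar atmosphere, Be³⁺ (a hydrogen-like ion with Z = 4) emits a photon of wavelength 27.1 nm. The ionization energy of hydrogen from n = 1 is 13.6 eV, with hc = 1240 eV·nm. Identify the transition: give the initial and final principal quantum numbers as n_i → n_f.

n_i = 5, n_f = 2

The photon energy is ΔE = hc/λ = 1240 / 27.1 = 45.76 eV.
With Z = 4, ΔE = 217.6 × (1/n_f² − 1/n_i²), so 1/n_f² − 1/n_i² = 0.2103.
Trying n_f = 2 gives 1/n_i² = 0.03972, i.e. n_i ≈ 5; this pair matches.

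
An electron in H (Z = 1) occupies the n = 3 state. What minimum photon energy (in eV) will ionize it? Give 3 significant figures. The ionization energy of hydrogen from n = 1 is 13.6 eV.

E_3 = −13.60/9 = −1.51 eV, so ionization (to E = 0) requires 1.51 eV.

1.51 eV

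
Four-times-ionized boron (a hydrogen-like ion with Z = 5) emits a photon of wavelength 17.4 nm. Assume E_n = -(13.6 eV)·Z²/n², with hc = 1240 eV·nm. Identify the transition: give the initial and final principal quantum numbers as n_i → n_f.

The photon energy is ΔE = hc/λ = 1240 / 17.4 = 71.26 eV.
With Z = 5, ΔE = 340.0 × (1/n_f² − 1/n_i²), so 1/n_f² − 1/n_i² = 0.2096.
Trying n_f = 2 gives 1/n_i² = 0.04040, i.e. n_i ≈ 5; this pair matches.

n_i = 5, n_f = 2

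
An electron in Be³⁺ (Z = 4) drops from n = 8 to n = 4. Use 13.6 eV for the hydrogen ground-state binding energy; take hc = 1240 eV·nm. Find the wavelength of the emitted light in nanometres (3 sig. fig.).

For Z = 4 the level energies scale as Z², so the effective Rydberg energy is 13.6 × 16 = 217.6 eV.
ΔE = 217.6 × (1/4² − 1/8²) = 217.6 × 0.04688 = 10.20 eV.
λ = hc/ΔE = 1240 / 10.20 = 122 nm.

122 nm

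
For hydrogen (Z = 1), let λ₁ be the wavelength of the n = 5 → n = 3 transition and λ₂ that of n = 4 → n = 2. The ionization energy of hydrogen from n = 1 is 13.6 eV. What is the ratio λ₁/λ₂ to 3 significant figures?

2.64

λ ∝ 1/ΔE ∝ 1/(1/n_f² − 1/n_i²), and the Z² and hc factors cancel in the ratio.
λ₁/λ₂ = (1/2² − 1/4²)/(1/3² − 1/5²) = 0.1875/0.07111 = 2.64.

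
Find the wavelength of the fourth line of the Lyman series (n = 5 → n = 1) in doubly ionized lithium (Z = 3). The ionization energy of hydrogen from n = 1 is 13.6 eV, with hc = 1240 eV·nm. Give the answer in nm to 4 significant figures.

10.55 nm

The Lyman series terminates on n_f = 1; the fourth line has n_i = 1+4 = 5.
ΔE = 122.4 × (1/1² − 1/5²) = 117.5 eV.
λ = 1240 / 117.5 = 10.55 nm.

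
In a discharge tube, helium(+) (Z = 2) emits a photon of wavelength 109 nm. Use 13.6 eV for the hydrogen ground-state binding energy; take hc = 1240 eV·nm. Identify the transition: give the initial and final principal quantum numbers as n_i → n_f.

The photon energy is ΔE = hc/λ = 1240 / 109 = 11.38 eV.
With Z = 2, ΔE = 54.40 × (1/n_f² − 1/n_i²), so 1/n_f² − 1/n_i² = 0.2091.
Trying n_f = 2 gives 1/n_i² = 0.04088, i.e. n_i ≈ 5; this pair matches.

n_i = 5, n_f = 2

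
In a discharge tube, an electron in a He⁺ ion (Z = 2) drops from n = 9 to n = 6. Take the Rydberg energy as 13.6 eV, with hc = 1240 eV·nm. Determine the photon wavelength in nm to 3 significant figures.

1480 nm

For Z = 2 the level energies scale as Z², so the effective Rydberg energy is 13.6 × 4 = 54.40 eV.
ΔE = 54.40 × (1/6² − 1/9²) = 54.40 × 0.01543 = 0.8395 eV.
λ = hc/ΔE = 1240 / 0.8395 = 1480 nm.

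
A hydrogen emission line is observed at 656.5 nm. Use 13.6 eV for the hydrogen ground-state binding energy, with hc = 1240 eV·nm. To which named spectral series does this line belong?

Balmer

ΔE = 1240/656.5 = 1.889 eV.
This matches 13.6 × (1/2² − 1/3²), so n_f = 2: the Balmer series.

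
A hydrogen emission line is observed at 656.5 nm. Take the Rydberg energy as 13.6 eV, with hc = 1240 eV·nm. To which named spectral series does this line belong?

ΔE = 1240/656.5 = 1.889 eV.
This matches 13.6 × (1/2² − 1/3²), so n_f = 2: the Balmer series.

Balmer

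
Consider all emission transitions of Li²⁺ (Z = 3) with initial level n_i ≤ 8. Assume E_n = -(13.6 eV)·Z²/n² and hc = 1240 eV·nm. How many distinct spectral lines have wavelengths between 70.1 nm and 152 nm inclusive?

Enumerate all n_i → n_f pairs with 1 ≤ n_f < n_i ≤ 8 and compute λ = 1240 / [13.6·9·(1/n_f² − 1/n_i²)].
Lines falling in [70.1, 152] nm: 3→2 (72.94 nm), 8→3 (106.1 nm), 7→3 (111.7 nm), 6→3 (121.6 nm), 5→3 (142.5 nm).

5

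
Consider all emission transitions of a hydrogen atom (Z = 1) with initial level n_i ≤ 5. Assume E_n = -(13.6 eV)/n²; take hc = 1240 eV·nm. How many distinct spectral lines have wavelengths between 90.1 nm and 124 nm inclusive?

4

Enumerate all n_i → n_f pairs with 1 ≤ n_f < n_i ≤ 5 and compute λ = 1240 / [13.6·1·(1/n_f² − 1/n_i²)].
Lines falling in [90.1, 124] nm: 5→1 (94.98 nm), 4→1 (97.25 nm), 3→1 (102.6 nm), 2→1 (121.6 nm).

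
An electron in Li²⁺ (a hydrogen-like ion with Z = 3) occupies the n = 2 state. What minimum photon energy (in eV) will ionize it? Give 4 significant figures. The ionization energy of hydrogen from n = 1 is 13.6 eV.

E_n = −13.6 Z²/n² = −122.4/n² eV for Z = 3.
E_2 = −122.4/4 = −30.60 eV, so ionization (to E = 0) requires 30.60 eV.

30.60 eV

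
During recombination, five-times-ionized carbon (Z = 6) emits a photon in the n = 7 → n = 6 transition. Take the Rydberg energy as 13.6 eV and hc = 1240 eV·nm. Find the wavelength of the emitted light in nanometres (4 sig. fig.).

343.7 nm

For Z = 6 the level energies scale as Z², so the effective Rydberg energy is 13.6 × 36 = 489.6 eV.
ΔE = 489.6 × (1/6² − 1/7²) = 489.6 × 0.007370 = 3.608 eV.
λ = hc/ΔE = 1240 / 3.608 = 343.7 nm.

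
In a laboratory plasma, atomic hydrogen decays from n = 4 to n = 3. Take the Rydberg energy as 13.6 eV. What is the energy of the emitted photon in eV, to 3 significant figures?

E_4 = −13.60/16 = −0.8500 eV and E_3 = −13.60/9 = −1.511 eV.
The photon energy is |E_4 − E_3| = 0.661 eV.

0.661 eV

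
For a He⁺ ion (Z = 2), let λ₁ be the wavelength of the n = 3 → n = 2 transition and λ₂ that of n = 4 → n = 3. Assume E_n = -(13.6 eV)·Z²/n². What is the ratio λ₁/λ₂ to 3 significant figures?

λ ∝ 1/ΔE ∝ 1/(1/n_f² − 1/n_i²), and the Z² and hc factors cancel in the ratio.
λ₁/λ₂ = (1/3² − 1/4²)/(1/2² − 1/3²) = 0.04861/0.1389 = 0.350.

0.350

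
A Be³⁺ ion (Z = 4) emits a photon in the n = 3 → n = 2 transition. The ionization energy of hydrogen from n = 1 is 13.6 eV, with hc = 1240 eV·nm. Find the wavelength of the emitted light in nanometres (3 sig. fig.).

For Z = 4 the level energies scale as Z², so the effective Rydberg energy is 13.6 × 16 = 217.6 eV.
ΔE = 217.6 × (1/2² − 1/3²) = 217.6 × 0.1389 = 30.22 eV.
λ = hc/ΔE = 1240 / 30.22 = 41.0 nm.

41.0 nm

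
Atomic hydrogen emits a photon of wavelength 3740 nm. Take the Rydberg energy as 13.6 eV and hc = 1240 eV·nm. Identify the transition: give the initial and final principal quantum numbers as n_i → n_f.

The photon energy is ΔE = hc/λ = 1240 / 3740 = 0.3316 eV.
With Z = 1, ΔE = 13.60 × (1/n_f² − 1/n_i²), so 1/n_f² − 1/n_i² = 0.02438.
Trying n_f = 5 gives 1/n_i² = 0.01562, i.e. n_i ≈ 8; this pair matches.

n_i = 8, n_f = 5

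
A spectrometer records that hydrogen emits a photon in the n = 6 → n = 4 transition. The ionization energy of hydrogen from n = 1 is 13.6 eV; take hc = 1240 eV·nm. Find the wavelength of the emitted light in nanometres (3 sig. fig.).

2630 nm

ΔE = 13.60 × (1/4² − 1/6²) = 13.60 × 0.03472 = 0.4722 eV.
λ = hc/ΔE = 1240 / 0.4722 = 2630 nm.
This line belongs to the Brackett series.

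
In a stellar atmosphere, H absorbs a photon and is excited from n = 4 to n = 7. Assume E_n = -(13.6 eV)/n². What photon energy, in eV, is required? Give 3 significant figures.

0.572 eV

E_7 = −13.60/49 = −0.2776 eV and E_4 = −13.60/16 = −0.8500 eV.
The photon energy is |E_7 − E_4| = 0.572 eV.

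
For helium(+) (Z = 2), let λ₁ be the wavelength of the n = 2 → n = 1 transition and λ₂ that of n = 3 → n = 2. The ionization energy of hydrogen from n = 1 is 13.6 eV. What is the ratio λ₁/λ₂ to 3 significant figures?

0.185

λ ∝ 1/ΔE ∝ 1/(1/n_f² − 1/n_i²), and the Z² and hc factors cancel in the ratio.
λ₁/λ₂ = (1/2² − 1/3²)/(1/1² − 1/2²) = 0.1389/0.7500 = 0.185.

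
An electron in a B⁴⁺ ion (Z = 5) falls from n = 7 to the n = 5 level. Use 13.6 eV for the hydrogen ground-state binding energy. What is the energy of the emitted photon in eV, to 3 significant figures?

6.66 eV

The Bohr energies scale as Z², so for Z = 5: E_n = −340.0/n² eV.
E_7 = −340.0/49 = −6.939 eV and E_5 = −340.0/25 = −13.60 eV.
The photon energy is |E_7 − E_5| = 6.66 eV.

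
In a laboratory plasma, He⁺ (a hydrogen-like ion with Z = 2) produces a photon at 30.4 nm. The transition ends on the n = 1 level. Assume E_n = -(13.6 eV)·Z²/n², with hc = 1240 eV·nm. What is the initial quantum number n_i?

n_i = 2

The photon energy is ΔE = hc/λ = 1240 / 30.4 = 40.79 eV.
With Z = 2, ΔE = 54.40 × (1/n_f² − 1/n_i²), so 1/n_f² − 1/n_i² = 0.7498.
With n_f = 1: 1/n_i² = 1/1 − 0.7498 = 0.2502, so n_i ≈ 2.00.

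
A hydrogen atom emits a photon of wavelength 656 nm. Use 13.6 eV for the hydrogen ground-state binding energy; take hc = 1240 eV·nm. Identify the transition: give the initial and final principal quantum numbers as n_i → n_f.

The photon energy is ΔE = hc/λ = 1240 / 656 = 1.890 eV.
With Z = 1, ΔE = 13.60 × (1/n_f² − 1/n_i²), so 1/n_f² − 1/n_i² = 0.1390.
Trying n_f = 2 gives 1/n_i² = 0.1110, i.e. n_i ≈ 3; this pair matches.

n_i = 3, n_f = 2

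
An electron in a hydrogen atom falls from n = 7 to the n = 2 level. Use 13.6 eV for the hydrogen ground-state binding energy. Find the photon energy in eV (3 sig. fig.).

3.12 eV

E_7 = −13.60/49 = −0.2776 eV and E_2 = −13.60/4 = −3.400 eV.
The photon energy is |E_7 − E_2| = 3.12 eV.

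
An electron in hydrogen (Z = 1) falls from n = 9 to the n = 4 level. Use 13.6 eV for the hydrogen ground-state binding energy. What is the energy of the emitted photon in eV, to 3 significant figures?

0.682 eV

E_9 = −13.60/81 = −0.1679 eV and E_4 = −13.60/16 = −0.8500 eV.
The photon energy is |E_9 − E_4| = 0.682 eV.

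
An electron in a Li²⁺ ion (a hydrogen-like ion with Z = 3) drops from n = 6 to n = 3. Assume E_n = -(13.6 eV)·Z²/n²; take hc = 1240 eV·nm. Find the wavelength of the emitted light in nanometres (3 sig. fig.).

For Z = 3 the level energies scale as Z², so the effective Rydberg energy is 13.6 × 9 = 122.4 eV.
ΔE = 122.4 × (1/3² − 1/6²) = 122.4 × 0.08333 = 10.20 eV.
λ = hc/ΔE = 1240 / 10.20 = 122 nm.

122 nm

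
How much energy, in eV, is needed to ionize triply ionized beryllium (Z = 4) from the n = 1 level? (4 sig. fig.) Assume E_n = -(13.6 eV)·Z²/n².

217.6 eV

E_n = −13.6 Z²/n² = −217.6/n² eV for Z = 4.
E_1 = −217.6/1 = −217.6 eV, so ionization (to E = 0) requires 217.6 eV.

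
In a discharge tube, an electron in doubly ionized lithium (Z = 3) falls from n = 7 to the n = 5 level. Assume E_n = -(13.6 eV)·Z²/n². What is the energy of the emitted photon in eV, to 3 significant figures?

The Bohr energies scale as Z², so for Z = 3: E_n = −122.4/n² eV.
E_7 = −122.4/49 = −2.498 eV and E_5 = −122.4/25 = −4.896 eV.
The photon energy is |E_7 − E_5| = 2.40 eV.

2.40 eV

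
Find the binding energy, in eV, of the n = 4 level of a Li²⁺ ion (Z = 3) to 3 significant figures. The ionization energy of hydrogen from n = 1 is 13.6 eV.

7.65 eV

E_n = −13.6 Z²/n² = −122.4/n² eV for Z = 3.
E_4 = −122.4/16 = −7.65 eV, so ionization (to E = 0) requires 7.65 eV.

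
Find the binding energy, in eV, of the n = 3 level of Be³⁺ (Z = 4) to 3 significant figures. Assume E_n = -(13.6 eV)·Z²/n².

24.2 eV

E_n = −13.6 Z²/n² = −217.6/n² eV for Z = 4.
E_3 = −217.6/9 = −24.2 eV, so ionization (to E = 0) requires 24.2 eV.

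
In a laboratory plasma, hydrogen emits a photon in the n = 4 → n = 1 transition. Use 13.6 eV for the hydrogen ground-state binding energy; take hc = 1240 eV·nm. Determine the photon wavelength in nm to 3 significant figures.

ΔE = 13.60 × (1/1² − 1/4²) = 13.60 × 0.9375 = 12.75 eV.
λ = hc/ΔE = 1240 / 12.75 = 97.3 nm.

97.3 nm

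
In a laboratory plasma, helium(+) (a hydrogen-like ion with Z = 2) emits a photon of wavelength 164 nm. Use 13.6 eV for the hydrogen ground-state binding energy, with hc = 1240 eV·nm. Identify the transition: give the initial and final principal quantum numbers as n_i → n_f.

The photon energy is ΔE = hc/λ = 1240 / 164 = 7.561 eV.
With Z = 2, ΔE = 54.40 × (1/n_f² − 1/n_i²), so 1/n_f² − 1/n_i² = 0.1390.
Trying n_f = 2 gives 1/n_i² = 0.1110, i.e. n_i ≈ 3; this pair matches.

n_i = 3, n_f = 2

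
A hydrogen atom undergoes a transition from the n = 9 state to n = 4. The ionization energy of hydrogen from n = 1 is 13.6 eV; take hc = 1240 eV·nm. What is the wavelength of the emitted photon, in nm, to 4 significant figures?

1818 nm

ΔE = 13.60 × (1/4² − 1/9²) = 13.60 × 0.05015 = 0.6821 eV.
λ = hc/ΔE = 1240 / 0.6821 = 1818 nm.
This line belongs to the Brackett series.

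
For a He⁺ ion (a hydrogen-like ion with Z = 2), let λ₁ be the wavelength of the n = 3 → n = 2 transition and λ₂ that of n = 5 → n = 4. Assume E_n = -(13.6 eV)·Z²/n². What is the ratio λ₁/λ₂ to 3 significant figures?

λ ∝ 1/ΔE ∝ 1/(1/n_f² − 1/n_i²), and the Z² and hc factors cancel in the ratio.
λ₁/λ₂ = (1/4² − 1/5²)/(1/2² − 1/3²) = 0.02250/0.1389 = 0.162.

0.162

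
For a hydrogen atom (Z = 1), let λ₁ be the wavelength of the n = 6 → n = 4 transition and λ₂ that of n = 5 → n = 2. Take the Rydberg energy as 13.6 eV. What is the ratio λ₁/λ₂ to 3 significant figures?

λ ∝ 1/ΔE ∝ 1/(1/n_f² − 1/n_i²), and the Z² and hc factors cancel in the ratio.
λ₁/λ₂ = (1/2² − 1/5²)/(1/4² − 1/6²) = 0.2100/0.03472 = 6.05.

6.05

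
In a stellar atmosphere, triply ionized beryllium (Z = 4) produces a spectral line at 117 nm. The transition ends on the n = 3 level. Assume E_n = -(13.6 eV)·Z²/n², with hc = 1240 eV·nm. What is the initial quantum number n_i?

n_i = 4

The photon energy is ΔE = hc/λ = 1240 / 117 = 10.60 eV.
With Z = 4, ΔE = 217.6 × (1/n_f² − 1/n_i²), so 1/n_f² − 1/n_i² = 0.04871.
With n_f = 3: 1/n_i² = 1/9 − 0.04871 = 0.06241, so n_i ≈ 4.00.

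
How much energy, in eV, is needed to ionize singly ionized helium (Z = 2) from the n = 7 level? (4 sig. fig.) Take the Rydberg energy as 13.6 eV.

E_n = −13.6 Z²/n² = −54.40/n² eV for Z = 2.
E_7 = −54.40/49 = −1.110 eV, so ionization (to E = 0) requires 1.110 eV.

1.110 eV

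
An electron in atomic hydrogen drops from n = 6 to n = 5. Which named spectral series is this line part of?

The series is set by the lower level: n_f = 5 is the Pfund series.

Pfund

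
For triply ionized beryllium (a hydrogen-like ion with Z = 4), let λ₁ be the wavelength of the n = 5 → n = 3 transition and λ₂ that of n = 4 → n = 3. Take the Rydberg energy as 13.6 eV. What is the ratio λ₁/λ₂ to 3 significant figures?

λ ∝ 1/ΔE ∝ 1/(1/n_f² − 1/n_i²), and the Z² and hc factors cancel in the ratio.
λ₁/λ₂ = (1/3² − 1/4²)/(1/3² − 1/5²) = 0.04861/0.07111 = 0.684.

0.684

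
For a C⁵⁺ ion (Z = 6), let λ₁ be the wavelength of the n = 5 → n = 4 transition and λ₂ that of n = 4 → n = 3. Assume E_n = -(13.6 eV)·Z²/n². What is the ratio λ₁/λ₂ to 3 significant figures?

λ ∝ 1/ΔE ∝ 1/(1/n_f² − 1/n_i²), and the Z² and hc factors cancel in the ratio.
λ₁/λ₂ = (1/3² − 1/4²)/(1/4² − 1/5²) = 0.04861/0.02250 = 2.16.

2.16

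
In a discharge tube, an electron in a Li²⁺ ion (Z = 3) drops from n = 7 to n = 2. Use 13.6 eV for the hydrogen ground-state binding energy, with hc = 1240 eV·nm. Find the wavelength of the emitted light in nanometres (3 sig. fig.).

44.1 nm

For Z = 3 the level energies scale as Z², so the effective Rydberg energy is 13.6 × 9 = 122.4 eV.
ΔE = 122.4 × (1/2² − 1/7²) = 122.4 × 0.2296 = 28.10 eV.
λ = hc/ΔE = 1240 / 28.10 = 44.1 nm.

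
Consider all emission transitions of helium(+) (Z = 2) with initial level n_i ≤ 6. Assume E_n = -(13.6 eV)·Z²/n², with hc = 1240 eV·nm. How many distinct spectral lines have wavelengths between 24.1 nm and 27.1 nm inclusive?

2

Enumerate all n_i → n_f pairs with 1 ≤ n_f < n_i ≤ 6 and compute λ = 1240 / [13.6·4·(1/n_f² − 1/n_i²)].
Lines falling in [24.1, 27.1] nm: 4→1 (24.31 nm), 3→1 (25.64 nm).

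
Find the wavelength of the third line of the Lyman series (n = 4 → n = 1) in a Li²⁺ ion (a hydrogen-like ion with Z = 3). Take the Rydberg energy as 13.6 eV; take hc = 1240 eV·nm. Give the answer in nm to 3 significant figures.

10.8 nm

The Lyman series terminates on n_f = 1; the third line has n_i = 1+3 = 4.
ΔE = 122.4 × (1/1² − 1/4²) = 114.8 eV.
λ = 1240 / 114.8 = 10.8 nm.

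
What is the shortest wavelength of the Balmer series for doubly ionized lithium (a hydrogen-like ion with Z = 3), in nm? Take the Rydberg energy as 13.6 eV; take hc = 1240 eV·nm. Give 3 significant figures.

40.5 nm

The Balmer series has lower level n_f = 2; the series limit corresponds to n_i → ∞.
ΔE_max = 13.6 × 9 / 2² = 30.60 eV.
λ_min = 1240 / 30.60 = 40.5 nm.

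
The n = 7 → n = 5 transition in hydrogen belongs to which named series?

Pfund

The series is set by the lower level: n_f = 5 is the Pfund series.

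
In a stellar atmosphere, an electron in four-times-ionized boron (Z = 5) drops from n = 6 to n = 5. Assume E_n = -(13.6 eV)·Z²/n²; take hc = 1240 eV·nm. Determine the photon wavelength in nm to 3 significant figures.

298 nm

For Z = 5 the level energies scale as Z², so the effective Rydberg energy is 13.6 × 25 = 340.0 eV.
ΔE = 340.0 × (1/5² − 1/6²) = 340.0 × 0.01222 = 4.156 eV.
λ = hc/ΔE = 1240 / 4.156 = 298 nm.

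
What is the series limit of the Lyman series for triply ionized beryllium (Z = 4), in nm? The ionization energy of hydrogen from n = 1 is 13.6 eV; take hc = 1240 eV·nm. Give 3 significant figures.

The Lyman series has lower level n_f = 1; the series limit corresponds to n_i → ∞.
ΔE_max = 13.6 × 16 / 1² = 217.6 eV.
λ_min = 1240 / 217.6 = 5.70 nm.

5.70 nm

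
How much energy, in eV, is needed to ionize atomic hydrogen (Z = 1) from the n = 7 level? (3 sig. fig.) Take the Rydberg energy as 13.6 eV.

0.278 eV

E_7 = −13.60/49 = −0.278 eV, so ionization (to E = 0) requires 0.278 eV.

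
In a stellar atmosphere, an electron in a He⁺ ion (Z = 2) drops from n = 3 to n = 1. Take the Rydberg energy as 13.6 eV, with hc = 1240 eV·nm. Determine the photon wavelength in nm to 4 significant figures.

For Z = 2 the level energies scale as Z², so the effective Rydberg energy is 13.6 × 4 = 54.40 eV.
ΔE = 54.40 × (1/1² − 1/3²) = 54.40 × 0.8889 = 48.36 eV.
λ = hc/ΔE = 1240 / 48.36 = 25.64 nm.

25.64 nm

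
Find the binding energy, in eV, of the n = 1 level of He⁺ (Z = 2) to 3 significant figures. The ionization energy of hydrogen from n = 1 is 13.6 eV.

E_n = −13.6 Z²/n² = −54.40/n² eV for Z = 2.
E_1 = −54.40/1 = −54.4 eV, so ionization (to E = 0) requires 54.4 eV.

54.4 eV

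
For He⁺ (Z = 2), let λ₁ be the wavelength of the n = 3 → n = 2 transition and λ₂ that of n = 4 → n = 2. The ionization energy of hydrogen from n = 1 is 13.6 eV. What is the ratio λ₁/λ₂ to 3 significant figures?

1.35

λ ∝ 1/ΔE ∝ 1/(1/n_f² − 1/n_i²), and the Z² and hc factors cancel in the ratio.
λ₁/λ₂ = (1/2² − 1/4²)/(1/2² − 1/3²) = 0.1875/0.1389 = 1.35.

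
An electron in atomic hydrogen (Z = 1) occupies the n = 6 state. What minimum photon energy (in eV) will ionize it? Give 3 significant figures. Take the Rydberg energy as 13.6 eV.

E_6 = −13.60/36 = −0.378 eV, so ionization (to E = 0) requires 0.378 eV.

0.378 eV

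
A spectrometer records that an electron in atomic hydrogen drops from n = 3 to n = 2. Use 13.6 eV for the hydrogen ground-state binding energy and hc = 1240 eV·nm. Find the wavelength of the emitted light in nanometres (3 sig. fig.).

ΔE = 13.60 × (1/2² − 1/3²) = 13.60 × 0.1389 = 1.889 eV.
λ = hc/ΔE = 1240 / 1.889 = 656 nm.

656 nm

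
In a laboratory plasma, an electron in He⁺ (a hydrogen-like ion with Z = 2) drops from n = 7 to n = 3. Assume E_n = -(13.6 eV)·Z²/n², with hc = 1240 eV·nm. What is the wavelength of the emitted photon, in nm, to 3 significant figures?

251 nm

For Z = 2 the level energies scale as Z², so the effective Rydberg energy is 13.6 × 4 = 54.40 eV.
ΔE = 54.40 × (1/3² − 1/7²) = 54.40 × 0.09070 = 4.934 eV.
λ = hc/ΔE = 1240 / 4.934 = 251 nm.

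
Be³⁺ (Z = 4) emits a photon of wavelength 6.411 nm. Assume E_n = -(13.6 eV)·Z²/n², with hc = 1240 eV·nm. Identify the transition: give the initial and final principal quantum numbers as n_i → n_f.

n_i = 3, n_f = 1

The photon energy is ΔE = hc/λ = 1240 / 6.411 = 193.4 eV.
With Z = 4, ΔE = 217.6 × (1/n_f² − 1/n_i²), so 1/n_f² − 1/n_i² = 0.8889.
Trying n_f = 1 gives 1/n_i² = 0.1111, i.e. n_i ≈ 3; this pair matches.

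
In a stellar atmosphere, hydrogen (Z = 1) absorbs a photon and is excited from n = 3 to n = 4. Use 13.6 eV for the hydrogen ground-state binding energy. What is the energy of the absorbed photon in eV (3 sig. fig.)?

0.661 eV

E_4 = −13.60/16 = −0.8500 eV and E_3 = −13.60/9 = −1.511 eV.
The photon energy is |E_4 − E_3| = 0.661 eV.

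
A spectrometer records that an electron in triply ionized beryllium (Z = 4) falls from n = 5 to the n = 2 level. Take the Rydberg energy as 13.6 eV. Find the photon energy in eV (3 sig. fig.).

The Bohr energies scale as Z², so for Z = 4: E_n = −217.6/n² eV.
E_5 = −217.6/25 = −8.704 eV and E_2 = −217.6/4 = −54.40 eV.
The photon energy is |E_5 − E_2| = 45.7 eV.

45.7 eV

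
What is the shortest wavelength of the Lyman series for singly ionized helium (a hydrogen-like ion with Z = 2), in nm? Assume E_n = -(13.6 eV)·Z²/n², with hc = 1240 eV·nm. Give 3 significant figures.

The Lyman series has lower level n_f = 1; the series limit corresponds to n_i → ∞.
ΔE_max = 13.6 × 4 / 1² = 54.40 eV.
λ_min = 1240 / 54.40 = 22.8 nm.

22.8 nm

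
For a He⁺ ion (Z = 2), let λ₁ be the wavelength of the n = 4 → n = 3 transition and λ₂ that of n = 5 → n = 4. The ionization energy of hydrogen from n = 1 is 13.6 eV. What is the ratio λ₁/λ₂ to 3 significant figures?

λ ∝ 1/ΔE ∝ 1/(1/n_f² − 1/n_i²), and the Z² and hc factors cancel in the ratio.
λ₁/λ₂ = (1/4² − 1/5²)/(1/3² − 1/4²) = 0.02250/0.04861 = 0.463.

0.463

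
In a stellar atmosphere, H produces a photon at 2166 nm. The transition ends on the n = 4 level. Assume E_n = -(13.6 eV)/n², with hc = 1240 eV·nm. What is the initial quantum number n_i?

The photon energy is ΔE = hc/λ = 1240 / 2166 = 0.5725 eV.
With Z = 1, ΔE = 13.60 × (1/n_f² − 1/n_i²), so 1/n_f² − 1/n_i² = 0.04209.
With n_f = 4: 1/n_i² = 1/16 − 0.04209 = 0.02041, so n_i ≈ 7.00.

n_i = 7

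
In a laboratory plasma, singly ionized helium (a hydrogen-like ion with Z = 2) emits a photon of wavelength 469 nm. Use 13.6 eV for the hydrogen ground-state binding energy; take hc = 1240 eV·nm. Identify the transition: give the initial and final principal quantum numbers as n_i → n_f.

n_i = 4, n_f = 3

The photon energy is ΔE = hc/λ = 1240 / 469 = 2.644 eV.
With Z = 2, ΔE = 54.40 × (1/n_f² − 1/n_i²), so 1/n_f² − 1/n_i² = 0.04860.
Trying n_f = 3 gives 1/n_i² = 0.06251, i.e. n_i ≈ 4; this pair matches.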